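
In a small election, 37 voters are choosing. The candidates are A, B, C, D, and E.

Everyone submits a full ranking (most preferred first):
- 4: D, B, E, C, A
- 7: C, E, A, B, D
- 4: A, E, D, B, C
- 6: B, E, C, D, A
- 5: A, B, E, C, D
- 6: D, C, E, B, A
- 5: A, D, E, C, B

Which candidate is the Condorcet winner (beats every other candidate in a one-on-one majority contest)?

E vs A: 23–14
E vs B: 22–15
E vs C: 24–13
E vs D: 22–15
E beats every other candidate.

E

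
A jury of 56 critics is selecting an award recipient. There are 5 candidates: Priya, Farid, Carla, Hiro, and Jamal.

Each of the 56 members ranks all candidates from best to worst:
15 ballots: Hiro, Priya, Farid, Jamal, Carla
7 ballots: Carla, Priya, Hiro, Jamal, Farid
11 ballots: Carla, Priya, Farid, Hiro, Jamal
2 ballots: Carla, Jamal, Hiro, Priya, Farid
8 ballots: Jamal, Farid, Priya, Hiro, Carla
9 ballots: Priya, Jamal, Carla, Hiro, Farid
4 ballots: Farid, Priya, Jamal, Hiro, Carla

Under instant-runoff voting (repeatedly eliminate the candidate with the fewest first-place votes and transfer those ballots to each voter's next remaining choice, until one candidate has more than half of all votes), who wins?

Round 1: Priya 9, Farid 4, Carla 20, Hiro 15, Jamal 8. Farid eliminated.
Round 2: Priya 13, Carla 20, Hiro 15, Jamal 8. Jamal eliminated.
Round 3: Priya 21, Carla 20, Hiro 15. Hiro eliminated.
Round 4: Priya 36, Carla 20. Priya has a majority (≥29).

Priya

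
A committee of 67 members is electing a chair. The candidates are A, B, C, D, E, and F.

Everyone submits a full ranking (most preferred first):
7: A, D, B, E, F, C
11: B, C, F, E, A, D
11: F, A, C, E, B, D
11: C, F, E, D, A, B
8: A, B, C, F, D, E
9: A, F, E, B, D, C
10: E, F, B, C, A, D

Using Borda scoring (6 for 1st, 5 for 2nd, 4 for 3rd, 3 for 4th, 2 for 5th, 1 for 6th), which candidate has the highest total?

A: 7×6 + 11×2 + 11×5 + 11×2 + 8×6 + 9×6 + 10×2 = 263
B: 7×4 + 11×6 + 11×2 + 11×1 + 8×5 + 9×3 + 10×4 = 234
C: 7×1 + 11×5 + 11×4 + 11×6 + 8×4 + 9×1 + 10×3 = 243
D: 7×5 + 11×1 + 11×1 + 11×3 + 8×2 + 9×2 + 10×1 = 134
E: 7×3 + 11×3 + 11×3 + 11×4 + 8×1 + 9×4 + 10×6 = 235
F: 7×2 + 11×4 + 11×6 + 11×5 + 8×3 + 9×5 + 10×5 = 298

F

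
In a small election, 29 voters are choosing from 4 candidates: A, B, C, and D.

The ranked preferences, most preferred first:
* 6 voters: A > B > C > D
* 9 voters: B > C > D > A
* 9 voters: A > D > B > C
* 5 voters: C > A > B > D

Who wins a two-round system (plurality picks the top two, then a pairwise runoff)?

A

Round 1 first-place votes: A 15, B 9, C 5, D 0. A and B advance.
Runoff: A is ranked above B on 20 ballots, B above A on 9.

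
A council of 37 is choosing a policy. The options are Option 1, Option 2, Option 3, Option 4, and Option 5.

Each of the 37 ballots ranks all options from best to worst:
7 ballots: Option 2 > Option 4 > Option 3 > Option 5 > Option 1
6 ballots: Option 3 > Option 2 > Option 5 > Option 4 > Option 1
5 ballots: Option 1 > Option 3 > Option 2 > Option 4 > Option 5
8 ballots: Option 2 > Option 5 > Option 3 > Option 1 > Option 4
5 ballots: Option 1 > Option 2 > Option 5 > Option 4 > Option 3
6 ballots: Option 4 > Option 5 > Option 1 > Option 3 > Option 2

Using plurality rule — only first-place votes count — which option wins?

First-place votes: Option 1 10, Option 2 15, Option 3 6, Option 4 6, Option 5 0.

Option 2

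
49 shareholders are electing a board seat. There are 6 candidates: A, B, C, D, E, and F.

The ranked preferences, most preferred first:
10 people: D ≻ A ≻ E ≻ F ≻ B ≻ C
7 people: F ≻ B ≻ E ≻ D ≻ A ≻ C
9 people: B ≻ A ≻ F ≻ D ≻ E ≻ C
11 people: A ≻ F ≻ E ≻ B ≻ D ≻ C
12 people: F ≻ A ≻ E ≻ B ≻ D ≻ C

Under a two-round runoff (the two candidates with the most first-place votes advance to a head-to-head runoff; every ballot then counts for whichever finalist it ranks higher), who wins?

Round 1 first-place votes: A 11, B 9, C 0, D 10, E 0, F 19. F and A advance.
Runoff: F is ranked above A on 19 ballots, A above F on 30.

A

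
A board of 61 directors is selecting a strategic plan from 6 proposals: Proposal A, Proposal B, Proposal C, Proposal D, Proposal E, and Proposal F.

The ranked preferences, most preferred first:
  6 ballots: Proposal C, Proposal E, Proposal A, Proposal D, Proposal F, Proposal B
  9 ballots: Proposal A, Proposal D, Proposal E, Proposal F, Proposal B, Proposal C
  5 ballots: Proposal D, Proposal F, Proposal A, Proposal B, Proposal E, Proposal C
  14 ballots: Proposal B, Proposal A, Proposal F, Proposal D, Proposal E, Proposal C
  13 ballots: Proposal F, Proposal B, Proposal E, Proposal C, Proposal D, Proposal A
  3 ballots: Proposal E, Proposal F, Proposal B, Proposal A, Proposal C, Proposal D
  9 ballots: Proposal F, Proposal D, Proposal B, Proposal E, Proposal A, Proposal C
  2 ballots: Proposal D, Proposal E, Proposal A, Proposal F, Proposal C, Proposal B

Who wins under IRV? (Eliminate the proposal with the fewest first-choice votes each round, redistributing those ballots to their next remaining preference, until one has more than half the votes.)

Round 1: Proposal A 9, Proposal B 14, Proposal C 6, Proposal D 7, Proposal E 3, Proposal F 22. Proposal E eliminated.
Round 2: Proposal A 9, Proposal B 14, Proposal C 6, Proposal D 7, Proposal F 25. Proposal C eliminated.
Round 3: Proposal A 15, Proposal B 14, Proposal D 7, Proposal F 25. Proposal D eliminated.
Round 4: Proposal A 17, Proposal B 14, Proposal F 30. Proposal B eliminated.
Round 5: Proposal A 31, Proposal F 30. Proposal A has a majority (≥31).

Proposal A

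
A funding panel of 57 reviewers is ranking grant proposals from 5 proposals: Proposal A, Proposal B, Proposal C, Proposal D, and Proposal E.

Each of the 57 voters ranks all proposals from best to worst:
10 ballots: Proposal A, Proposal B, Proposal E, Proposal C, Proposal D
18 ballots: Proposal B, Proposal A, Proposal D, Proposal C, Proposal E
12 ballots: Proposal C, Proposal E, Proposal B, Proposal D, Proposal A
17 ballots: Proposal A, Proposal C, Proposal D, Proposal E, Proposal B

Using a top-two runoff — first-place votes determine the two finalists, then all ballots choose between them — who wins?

Round 1 first-place votes: Proposal A 27, Proposal B 18, Proposal C 12, Proposal D 0, Proposal E 0. Proposal A and Proposal B advance.
Runoff: Proposal A is ranked above Proposal B on 27 ballots, Proposal B above Proposal A on 30.

Proposal B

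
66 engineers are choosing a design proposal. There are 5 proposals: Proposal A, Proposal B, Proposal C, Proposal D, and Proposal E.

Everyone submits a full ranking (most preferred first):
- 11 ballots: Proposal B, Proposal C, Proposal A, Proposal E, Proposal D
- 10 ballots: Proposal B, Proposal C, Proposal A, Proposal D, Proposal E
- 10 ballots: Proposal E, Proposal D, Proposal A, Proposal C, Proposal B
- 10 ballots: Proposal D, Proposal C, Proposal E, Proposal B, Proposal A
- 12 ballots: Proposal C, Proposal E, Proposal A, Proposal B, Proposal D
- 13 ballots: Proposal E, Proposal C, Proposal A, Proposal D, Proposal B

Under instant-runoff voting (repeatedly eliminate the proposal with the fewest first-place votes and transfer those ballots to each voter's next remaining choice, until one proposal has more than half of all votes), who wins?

Round 1: Proposal A 0, Proposal B 21, Proposal C 12, Proposal D 10, Proposal E 23. Proposal A eliminated.
Round 2: Proposal B 21, Proposal C 12, Proposal D 10, Proposal E 23. Proposal D eliminated.
Round 3: Proposal B 21, Proposal C 22, Proposal E 23. Proposal B eliminated.
Round 4: Proposal C 43, Proposal E 23. Proposal C has a majority (≥34).

Proposal C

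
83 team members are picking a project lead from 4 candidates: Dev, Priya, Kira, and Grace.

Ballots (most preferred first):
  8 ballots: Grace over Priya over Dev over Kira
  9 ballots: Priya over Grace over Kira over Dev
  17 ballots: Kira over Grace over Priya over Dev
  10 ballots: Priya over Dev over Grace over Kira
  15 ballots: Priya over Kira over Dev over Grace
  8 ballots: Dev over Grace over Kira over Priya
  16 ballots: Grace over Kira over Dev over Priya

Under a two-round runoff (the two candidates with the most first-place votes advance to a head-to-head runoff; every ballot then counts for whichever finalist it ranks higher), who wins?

Grace

Round 1 first-place votes: Dev 8, Priya 34, Kira 17, Grace 24. Priya and Grace advance.
Runoff: Priya is ranked above Grace on 34 ballots, Grace above Priya on 49.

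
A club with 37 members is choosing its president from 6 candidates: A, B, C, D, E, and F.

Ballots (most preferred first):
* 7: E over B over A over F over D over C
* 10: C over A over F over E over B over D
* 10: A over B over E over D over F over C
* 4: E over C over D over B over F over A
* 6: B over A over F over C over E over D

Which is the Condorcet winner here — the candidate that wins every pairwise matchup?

A

A vs B: 20–17
A vs C: 23–14
A vs D: 33–4
A vs E: 26–11
A vs F: 33–4
A beats every other candidate.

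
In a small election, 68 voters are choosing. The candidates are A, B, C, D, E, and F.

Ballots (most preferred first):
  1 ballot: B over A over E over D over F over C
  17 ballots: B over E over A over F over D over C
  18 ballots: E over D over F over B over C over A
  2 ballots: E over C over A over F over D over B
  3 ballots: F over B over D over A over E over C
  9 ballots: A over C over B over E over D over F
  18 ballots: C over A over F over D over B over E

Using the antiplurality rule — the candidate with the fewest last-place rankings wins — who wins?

D

Last-place votes: A 18, B 2, C 21, D 0, E 18, F 9.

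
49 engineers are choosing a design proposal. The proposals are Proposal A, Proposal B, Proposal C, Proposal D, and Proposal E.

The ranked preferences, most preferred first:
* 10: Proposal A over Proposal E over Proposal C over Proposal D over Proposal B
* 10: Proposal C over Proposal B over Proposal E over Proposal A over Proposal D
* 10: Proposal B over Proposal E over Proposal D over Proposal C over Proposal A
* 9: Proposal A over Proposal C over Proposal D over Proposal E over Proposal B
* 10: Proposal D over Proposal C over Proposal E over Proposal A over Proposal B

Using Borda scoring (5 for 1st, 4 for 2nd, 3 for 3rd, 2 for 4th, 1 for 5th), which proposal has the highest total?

Proposal A: 10×5 + 10×2 + 10×1 + 9×5 + 10×2 = 145
Proposal B: 10×1 + 10×4 + 10×5 + 9×1 + 10×1 = 119
Proposal C: 10×3 + 10×5 + 10×2 + 9×4 + 10×4 = 176
Proposal D: 10×2 + 10×1 + 10×3 + 9×3 + 10×5 = 137
Proposal E: 10×4 + 10×3 + 10×4 + 9×2 + 10×3 = 158

Proposal C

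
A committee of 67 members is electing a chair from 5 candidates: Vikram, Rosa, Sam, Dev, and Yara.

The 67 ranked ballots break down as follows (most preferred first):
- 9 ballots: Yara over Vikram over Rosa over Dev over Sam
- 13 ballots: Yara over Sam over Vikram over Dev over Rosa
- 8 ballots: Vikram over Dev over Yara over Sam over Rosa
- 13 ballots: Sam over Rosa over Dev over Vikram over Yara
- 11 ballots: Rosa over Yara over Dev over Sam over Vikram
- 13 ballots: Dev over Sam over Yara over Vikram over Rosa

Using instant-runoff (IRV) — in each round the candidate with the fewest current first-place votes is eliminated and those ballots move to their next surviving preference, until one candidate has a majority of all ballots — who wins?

Round 1: Vikram 8, Rosa 11, Sam 13, Dev 13, Yara 22. Vikram eliminated.
Round 2: Rosa 11, Sam 13, Dev 21, Yara 22. Rosa eliminated.
Round 3: Sam 13, Dev 21, Yara 33. Sam eliminated.
Round 4: Dev 34, Yara 33. Dev has a majority (≥34).

Dev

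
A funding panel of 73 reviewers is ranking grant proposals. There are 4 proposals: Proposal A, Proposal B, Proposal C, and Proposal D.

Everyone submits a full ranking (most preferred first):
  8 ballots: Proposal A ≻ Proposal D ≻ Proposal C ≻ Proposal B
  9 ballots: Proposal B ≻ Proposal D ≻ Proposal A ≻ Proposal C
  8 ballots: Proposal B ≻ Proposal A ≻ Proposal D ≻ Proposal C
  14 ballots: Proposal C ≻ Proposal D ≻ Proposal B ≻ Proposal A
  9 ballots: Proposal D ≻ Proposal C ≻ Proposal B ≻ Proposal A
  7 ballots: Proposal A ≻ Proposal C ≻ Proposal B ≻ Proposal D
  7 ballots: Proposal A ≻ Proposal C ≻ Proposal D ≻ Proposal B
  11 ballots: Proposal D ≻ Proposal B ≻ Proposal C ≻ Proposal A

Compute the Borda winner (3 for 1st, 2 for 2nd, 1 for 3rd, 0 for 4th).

Proposal D

Proposal A: 8×3 + 9×1 + 8×2 + 14×0 + 9×0 + 7×3 + 7×3 + 11×0 = 91
Proposal B: 8×0 + 9×3 + 8×3 + 14×1 + 9×1 + 7×1 + 7×0 + 11×2 = 103
Proposal C: 8×1 + 9×0 + 8×0 + 14×3 + 9×2 + 7×2 + 7×2 + 11×1 = 107
Proposal D: 8×2 + 9×2 + 8×1 + 14×2 + 9×3 + 7×0 + 7×1 + 11×3 = 137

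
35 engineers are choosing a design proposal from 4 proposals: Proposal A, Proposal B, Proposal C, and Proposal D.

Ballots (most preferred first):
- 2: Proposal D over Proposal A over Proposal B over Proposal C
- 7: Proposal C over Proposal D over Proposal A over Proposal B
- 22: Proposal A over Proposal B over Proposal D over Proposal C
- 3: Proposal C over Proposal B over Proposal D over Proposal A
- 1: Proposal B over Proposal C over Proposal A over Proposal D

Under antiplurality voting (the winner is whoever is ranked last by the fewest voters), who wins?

Proposal D

Last-place votes: Proposal A 3, Proposal B 7, Proposal C 24, Proposal D 1.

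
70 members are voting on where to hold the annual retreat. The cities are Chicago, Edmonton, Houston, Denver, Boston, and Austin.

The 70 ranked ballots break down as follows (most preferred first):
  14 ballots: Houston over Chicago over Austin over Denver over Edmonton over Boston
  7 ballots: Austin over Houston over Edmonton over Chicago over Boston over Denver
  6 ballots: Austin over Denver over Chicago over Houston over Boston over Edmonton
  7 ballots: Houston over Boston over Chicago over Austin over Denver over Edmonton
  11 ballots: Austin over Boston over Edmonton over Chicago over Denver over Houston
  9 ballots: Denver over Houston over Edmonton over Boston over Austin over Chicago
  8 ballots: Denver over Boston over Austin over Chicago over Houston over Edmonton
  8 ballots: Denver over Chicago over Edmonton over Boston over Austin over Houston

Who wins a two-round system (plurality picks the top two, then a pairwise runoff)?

Round 1 first-place votes: Chicago 0, Edmonton 0, Houston 21, Denver 25, Boston 0, Austin 24. Denver and Austin advance.
Runoff: Denver is ranked above Austin on 25 ballots, Austin above Denver on 45.

Austin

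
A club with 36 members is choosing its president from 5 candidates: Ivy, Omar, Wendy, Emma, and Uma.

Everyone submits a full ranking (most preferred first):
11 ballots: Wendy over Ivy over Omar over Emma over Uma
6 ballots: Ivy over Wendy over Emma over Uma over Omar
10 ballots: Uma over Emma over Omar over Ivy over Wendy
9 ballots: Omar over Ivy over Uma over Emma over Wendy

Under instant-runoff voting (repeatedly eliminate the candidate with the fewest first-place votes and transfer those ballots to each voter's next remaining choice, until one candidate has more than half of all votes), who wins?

Round 1: Ivy 6, Omar 9, Wendy 11, Emma 0, Uma 10. Emma eliminated.
Round 2: Ivy 6, Omar 9, Wendy 11, Uma 10. Ivy eliminated.
Round 3: Omar 9, Wendy 17, Uma 10. Omar eliminated.
Round 4: Wendy 17, Uma 19. Uma has a majority (≥19).

Uma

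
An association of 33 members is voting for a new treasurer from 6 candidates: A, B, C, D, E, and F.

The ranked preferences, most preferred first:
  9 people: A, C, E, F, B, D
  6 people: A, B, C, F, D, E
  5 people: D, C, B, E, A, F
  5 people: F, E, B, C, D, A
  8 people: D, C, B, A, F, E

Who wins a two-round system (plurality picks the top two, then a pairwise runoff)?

D

Round 1 first-place votes: A 15, B 0, C 0, D 13, E 0, F 5. A and D advance.
Runoff: A is ranked above D on 15 ballots, D above A on 18.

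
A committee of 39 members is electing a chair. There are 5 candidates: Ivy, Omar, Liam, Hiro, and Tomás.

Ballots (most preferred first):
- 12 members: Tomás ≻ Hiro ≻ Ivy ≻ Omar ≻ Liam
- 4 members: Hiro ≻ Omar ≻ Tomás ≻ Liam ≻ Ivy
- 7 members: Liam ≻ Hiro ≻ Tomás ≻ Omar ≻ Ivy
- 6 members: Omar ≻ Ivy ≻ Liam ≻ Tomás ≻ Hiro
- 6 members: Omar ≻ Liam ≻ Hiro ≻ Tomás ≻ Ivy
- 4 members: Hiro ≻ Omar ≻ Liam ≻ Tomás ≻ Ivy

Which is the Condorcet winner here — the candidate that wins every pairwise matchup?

Hiro

Hiro vs Ivy: 33–6
Hiro vs Omar: 27–12
Hiro vs Liam: 20–19
Hiro vs Tomás: 21–18
Hiro beats every other candidate.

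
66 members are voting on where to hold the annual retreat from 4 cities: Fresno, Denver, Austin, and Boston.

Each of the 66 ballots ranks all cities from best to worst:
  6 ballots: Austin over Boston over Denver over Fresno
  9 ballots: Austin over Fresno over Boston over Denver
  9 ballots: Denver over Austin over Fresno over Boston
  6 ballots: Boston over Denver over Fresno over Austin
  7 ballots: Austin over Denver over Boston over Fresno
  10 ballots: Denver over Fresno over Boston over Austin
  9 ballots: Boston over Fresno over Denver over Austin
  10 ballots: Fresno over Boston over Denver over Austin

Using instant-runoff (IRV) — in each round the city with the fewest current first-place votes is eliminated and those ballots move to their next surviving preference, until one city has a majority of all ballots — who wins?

Boston

Round 1: Fresno 10, Denver 19, Austin 22, Boston 15. Fresno eliminated.
Round 2: Denver 19, Austin 22, Boston 25. Denver eliminated.
Round 3: Austin 31, Boston 35. Boston has a majority (≥34).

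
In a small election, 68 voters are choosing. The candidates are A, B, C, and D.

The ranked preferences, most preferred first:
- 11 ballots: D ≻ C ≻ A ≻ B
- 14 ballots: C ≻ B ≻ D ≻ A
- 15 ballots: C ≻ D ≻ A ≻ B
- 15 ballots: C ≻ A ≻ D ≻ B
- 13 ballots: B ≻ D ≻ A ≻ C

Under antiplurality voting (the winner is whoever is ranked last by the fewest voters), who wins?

D

Last-place votes: A 14, B 41, C 13, D 0.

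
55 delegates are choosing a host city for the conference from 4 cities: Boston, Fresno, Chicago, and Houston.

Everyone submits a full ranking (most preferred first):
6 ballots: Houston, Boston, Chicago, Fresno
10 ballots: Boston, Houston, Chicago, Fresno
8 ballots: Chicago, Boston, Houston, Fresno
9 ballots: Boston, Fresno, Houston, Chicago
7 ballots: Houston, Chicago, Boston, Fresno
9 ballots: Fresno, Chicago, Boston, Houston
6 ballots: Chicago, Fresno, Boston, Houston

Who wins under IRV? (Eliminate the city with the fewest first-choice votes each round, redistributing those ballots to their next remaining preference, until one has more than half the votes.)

Chicago

Round 1: Boston 19, Fresno 9, Chicago 14, Houston 13. Fresno eliminated.
Round 2: Boston 19, Chicago 23, Houston 13. Houston eliminated.
Round 3: Boston 25, Chicago 30. Chicago has a majority (≥28).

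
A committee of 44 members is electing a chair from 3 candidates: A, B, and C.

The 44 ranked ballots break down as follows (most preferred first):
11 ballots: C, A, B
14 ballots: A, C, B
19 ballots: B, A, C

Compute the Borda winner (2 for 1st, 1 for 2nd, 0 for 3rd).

A

A: 11×1 + 14×2 + 19×1 = 58
B: 11×0 + 14×0 + 19×2 = 38
C: 11×2 + 14×1 + 19×0 = 36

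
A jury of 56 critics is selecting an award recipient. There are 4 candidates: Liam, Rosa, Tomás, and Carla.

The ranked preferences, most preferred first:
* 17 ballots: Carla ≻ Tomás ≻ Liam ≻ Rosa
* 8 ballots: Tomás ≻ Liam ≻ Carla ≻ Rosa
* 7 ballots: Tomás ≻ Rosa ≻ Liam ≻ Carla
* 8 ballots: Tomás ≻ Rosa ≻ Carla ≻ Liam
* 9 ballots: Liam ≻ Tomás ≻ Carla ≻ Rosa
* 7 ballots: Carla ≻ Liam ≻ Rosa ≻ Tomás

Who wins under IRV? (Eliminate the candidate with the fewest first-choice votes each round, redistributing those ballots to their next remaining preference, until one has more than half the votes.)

Round 1: Liam 9, Rosa 0, Tomás 23, Carla 24. Rosa eliminated.
Round 2: Liam 9, Tomás 23, Carla 24. Liam eliminated.
Round 3: Tomás 32, Carla 24. Tomás has a majority (≥29).

Tomás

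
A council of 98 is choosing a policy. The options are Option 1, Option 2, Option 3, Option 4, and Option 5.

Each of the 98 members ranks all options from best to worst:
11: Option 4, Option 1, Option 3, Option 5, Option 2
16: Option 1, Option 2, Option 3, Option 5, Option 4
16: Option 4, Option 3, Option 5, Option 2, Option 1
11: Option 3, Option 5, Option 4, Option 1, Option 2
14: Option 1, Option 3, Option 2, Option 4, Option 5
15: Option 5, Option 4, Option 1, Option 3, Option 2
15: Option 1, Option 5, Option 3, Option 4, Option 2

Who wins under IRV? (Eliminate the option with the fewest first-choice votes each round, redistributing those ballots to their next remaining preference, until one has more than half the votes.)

Option 4

Round 1: Option 1 45, Option 2 0, Option 3 11, Option 4 27, Option 5 15. Option 2 eliminated.
Round 2: Option 1 45, Option 3 11, Option 4 27, Option 5 15. Option 3 eliminated.
Round 3: Option 1 45, Option 4 27, Option 5 26. Option 5 eliminated.
Round 4: Option 1 45, Option 4 53. Option 4 has a majority (≥50).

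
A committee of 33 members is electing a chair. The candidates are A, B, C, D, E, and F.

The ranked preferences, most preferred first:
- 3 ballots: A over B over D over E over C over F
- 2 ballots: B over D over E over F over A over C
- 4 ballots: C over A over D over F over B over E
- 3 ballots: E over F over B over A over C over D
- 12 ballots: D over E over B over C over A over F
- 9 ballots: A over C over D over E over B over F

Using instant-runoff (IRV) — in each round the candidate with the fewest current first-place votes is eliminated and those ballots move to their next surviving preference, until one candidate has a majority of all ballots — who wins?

Round 1: A 12, B 2, C 4, D 12, E 3, F 0. F eliminated.
Round 2: A 12, B 2, C 4, D 12, E 3. B eliminated.
Round 3: A 12, C 4, D 14, E 3. E eliminated.
Round 4: A 15, C 4, D 14. C eliminated.
Round 5: A 19, D 14. A has a majority (≥17).

A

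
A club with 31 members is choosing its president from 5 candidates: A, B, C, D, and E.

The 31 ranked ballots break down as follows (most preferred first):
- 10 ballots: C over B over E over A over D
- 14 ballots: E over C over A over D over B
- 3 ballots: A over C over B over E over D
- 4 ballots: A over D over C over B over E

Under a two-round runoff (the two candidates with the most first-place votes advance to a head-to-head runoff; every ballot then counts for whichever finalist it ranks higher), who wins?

Round 1 first-place votes: A 7, B 0, C 10, D 0, E 14. E and C advance.
Runoff: E is ranked above C on 14 ballots, C above E on 17.

C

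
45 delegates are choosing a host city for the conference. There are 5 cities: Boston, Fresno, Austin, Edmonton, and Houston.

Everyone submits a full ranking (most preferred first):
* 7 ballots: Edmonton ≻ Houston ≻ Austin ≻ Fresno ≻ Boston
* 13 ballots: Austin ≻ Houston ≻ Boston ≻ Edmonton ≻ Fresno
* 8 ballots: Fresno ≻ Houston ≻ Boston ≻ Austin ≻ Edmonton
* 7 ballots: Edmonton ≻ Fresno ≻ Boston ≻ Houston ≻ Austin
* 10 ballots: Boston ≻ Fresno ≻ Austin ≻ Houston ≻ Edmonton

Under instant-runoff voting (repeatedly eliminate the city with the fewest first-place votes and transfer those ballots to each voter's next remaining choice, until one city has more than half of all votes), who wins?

Round 1: Boston 10, Fresno 8, Austin 13, Edmonton 14, Houston 0. Houston eliminated.
Round 2: Boston 10, Fresno 8, Austin 13, Edmonton 14. Fresno eliminated.
Round 3: Boston 18, Austin 13, Edmonton 14. Austin eliminated.
Round 4: Boston 31, Edmonton 14. Boston has a majority (≥23).

Boston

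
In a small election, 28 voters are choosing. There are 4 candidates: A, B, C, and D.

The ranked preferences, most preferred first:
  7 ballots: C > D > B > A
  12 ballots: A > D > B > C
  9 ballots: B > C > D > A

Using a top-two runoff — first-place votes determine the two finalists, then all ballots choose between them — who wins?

B

Round 1 first-place votes: A 12, B 9, C 7, D 0. A and B advance.
Runoff: A is ranked above B on 12 ballots, B above A on 16.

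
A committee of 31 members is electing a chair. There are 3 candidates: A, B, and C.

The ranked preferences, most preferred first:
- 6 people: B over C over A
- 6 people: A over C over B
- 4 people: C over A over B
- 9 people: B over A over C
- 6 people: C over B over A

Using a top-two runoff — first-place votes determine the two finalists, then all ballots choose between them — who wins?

C

Round 1 first-place votes: A 6, B 15, C 10. B and C advance.
Runoff: B is ranked above C on 15 ballots, C above B on 16.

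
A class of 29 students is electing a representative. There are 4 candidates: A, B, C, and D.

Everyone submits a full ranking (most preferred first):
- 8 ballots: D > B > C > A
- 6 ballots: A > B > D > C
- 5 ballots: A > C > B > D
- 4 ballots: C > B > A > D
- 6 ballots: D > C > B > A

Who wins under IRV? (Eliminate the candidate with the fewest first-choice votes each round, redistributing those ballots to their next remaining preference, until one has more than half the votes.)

A

Round 1: A 11, B 0, C 4, D 14. B eliminated.
Round 2: A 11, C 4, D 14. C eliminated.
Round 3: A 15, D 14. A has a majority (≥15).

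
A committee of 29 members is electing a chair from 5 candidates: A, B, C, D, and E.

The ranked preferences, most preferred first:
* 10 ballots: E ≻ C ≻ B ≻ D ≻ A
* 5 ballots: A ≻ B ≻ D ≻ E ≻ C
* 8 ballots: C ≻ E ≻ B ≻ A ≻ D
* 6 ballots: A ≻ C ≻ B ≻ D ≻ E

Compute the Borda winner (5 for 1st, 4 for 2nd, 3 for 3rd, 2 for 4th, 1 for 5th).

C

A: 10×1 + 5×5 + 8×2 + 6×5 = 81
B: 10×3 + 5×4 + 8×3 + 6×3 = 92
C: 10×4 + 5×1 + 8×5 + 6×4 = 109
D: 10×2 + 5×3 + 8×1 + 6×2 = 55
E: 10×5 + 5×2 + 8×4 + 6×1 = 98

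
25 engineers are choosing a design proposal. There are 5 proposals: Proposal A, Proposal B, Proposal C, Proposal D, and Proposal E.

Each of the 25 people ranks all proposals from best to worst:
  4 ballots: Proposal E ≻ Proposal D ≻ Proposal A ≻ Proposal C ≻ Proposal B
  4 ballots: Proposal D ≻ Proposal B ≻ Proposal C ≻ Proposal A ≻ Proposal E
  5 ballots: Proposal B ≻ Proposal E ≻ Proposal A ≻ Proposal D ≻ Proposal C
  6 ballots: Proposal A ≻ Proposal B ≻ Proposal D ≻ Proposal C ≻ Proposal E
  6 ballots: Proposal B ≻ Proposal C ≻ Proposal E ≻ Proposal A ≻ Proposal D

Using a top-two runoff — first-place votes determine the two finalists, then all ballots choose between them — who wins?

Round 1 first-place votes: Proposal A 6, Proposal B 11, Proposal C 0, Proposal D 4, Proposal E 4. Proposal B and Proposal A advance.
Runoff: Proposal B is ranked above Proposal A on 15 ballots, Proposal A above Proposal B on 10.

Proposal B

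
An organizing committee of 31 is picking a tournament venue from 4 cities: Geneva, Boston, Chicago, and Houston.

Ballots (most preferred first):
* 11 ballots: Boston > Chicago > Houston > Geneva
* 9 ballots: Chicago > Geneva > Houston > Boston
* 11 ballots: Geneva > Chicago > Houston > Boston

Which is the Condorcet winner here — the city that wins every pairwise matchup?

Chicago vs Geneva: 20–11
Chicago vs Boston: 20–11
Chicago vs Houston: 31–0
Chicago beats every other city.

Chicago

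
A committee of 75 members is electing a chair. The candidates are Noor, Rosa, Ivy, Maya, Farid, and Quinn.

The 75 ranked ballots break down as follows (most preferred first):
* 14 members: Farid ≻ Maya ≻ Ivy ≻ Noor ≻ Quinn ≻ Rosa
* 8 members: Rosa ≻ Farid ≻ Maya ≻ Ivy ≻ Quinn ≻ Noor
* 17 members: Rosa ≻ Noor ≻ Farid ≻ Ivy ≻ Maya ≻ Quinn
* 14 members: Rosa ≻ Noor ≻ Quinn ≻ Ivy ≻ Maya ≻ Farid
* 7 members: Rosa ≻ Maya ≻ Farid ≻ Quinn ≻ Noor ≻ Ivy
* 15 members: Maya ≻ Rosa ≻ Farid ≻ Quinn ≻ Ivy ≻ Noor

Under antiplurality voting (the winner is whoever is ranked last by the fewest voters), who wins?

Last-place votes: Noor 23, Rosa 14, Ivy 7, Maya 0, Farid 14, Quinn 17.

Maya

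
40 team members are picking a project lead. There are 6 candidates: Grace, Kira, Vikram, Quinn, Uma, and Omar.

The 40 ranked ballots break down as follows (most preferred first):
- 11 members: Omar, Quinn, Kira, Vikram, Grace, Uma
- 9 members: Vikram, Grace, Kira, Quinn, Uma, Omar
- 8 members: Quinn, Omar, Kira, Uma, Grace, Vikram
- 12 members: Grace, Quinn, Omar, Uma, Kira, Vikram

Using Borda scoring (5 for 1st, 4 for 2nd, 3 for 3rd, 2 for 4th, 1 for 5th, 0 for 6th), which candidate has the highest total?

Grace: 11×1 + 9×4 + 8×1 + 12×5 = 115
Kira: 11×3 + 9×3 + 8×3 + 12×1 = 96
Vikram: 11×2 + 9×5 + 8×0 + 12×0 = 67
Quinn: 11×4 + 9×2 + 8×5 + 12×4 = 150
Uma: 11×0 + 9×1 + 8×2 + 12×2 = 49
Omar: 11×5 + 9×0 + 8×4 + 12×3 = 123

Quinn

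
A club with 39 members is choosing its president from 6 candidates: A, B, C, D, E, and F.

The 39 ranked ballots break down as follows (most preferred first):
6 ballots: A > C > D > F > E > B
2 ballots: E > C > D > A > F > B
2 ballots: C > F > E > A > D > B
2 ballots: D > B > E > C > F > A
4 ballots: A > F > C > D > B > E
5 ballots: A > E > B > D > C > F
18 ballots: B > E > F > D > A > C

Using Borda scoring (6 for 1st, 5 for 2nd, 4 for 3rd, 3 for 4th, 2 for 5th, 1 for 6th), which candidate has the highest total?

A: 6×6 + 2×3 + 2×3 + 2×1 + 4×6 + 5×6 + 18×2 = 140
B: 6×1 + 2×1 + 2×1 + 2×5 + 4×2 + 5×4 + 18×6 = 156
C: 6×5 + 2×5 + 2×6 + 2×3 + 4×4 + 5×2 + 18×1 = 102
D: 6×4 + 2×4 + 2×2 + 2×6 + 4×3 + 5×3 + 18×3 = 129
E: 6×2 + 2×6 + 2×4 + 2×4 + 4×1 + 5×5 + 18×5 = 159
F: 6×3 + 2×2 + 2×5 + 2×2 + 4×5 + 5×1 + 18×4 = 133

E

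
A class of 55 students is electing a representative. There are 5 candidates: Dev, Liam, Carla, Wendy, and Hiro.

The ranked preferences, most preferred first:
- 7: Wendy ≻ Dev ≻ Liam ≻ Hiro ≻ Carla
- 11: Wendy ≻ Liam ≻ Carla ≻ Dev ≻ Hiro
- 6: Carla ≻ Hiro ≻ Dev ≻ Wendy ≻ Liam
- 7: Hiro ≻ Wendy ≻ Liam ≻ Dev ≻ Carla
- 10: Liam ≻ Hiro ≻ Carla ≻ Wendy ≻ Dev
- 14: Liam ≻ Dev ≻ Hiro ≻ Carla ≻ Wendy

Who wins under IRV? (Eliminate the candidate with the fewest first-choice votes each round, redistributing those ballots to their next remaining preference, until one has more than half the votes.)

Wendy

Round 1: Dev 0, Liam 24, Carla 6, Wendy 18, Hiro 7. Dev eliminated.
Round 2: Liam 24, Carla 6, Wendy 18, Hiro 7. Carla eliminated.
Round 3: Liam 24, Wendy 18, Hiro 13. Hiro eliminated.
Round 4: Liam 24, Wendy 31. Wendy has a majority (≥28).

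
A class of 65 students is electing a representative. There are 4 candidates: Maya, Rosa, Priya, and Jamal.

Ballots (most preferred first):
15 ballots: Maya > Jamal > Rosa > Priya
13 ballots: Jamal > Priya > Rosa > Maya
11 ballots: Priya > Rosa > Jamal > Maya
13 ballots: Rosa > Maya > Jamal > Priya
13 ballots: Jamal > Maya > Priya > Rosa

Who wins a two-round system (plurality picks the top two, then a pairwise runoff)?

Round 1 first-place votes: Maya 15, Rosa 13, Priya 11, Jamal 26. Jamal and Maya advance.
Runoff: Jamal is ranked above Maya on 37 ballots, Maya above Jamal on 28.

Jamal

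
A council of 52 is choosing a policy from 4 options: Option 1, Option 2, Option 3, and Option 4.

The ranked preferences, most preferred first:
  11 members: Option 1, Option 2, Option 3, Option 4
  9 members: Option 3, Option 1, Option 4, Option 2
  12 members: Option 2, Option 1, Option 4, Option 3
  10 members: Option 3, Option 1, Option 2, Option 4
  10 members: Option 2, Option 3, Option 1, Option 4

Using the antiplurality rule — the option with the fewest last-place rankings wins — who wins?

Option 1

Last-place votes: Option 1 0, Option 2 9, Option 3 12, Option 4 31.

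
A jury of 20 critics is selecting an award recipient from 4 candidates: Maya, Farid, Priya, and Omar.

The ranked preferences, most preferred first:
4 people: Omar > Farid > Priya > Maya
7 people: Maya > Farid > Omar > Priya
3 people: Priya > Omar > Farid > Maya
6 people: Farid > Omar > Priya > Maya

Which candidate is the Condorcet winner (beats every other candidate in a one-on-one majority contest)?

Farid

Farid vs Maya: 13–7
Farid vs Priya: 17–3
Farid vs Omar: 13–7
Farid beats every other candidate.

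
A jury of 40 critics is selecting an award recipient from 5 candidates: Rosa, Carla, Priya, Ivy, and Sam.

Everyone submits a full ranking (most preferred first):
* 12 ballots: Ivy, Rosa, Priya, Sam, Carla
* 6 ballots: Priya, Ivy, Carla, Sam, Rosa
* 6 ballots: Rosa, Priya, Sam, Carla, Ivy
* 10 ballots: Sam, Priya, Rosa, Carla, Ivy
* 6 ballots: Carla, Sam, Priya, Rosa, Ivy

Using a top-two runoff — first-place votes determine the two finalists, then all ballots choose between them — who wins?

Round 1 first-place votes: Rosa 6, Carla 6, Priya 6, Ivy 12, Sam 10. Ivy and Sam advance.
Runoff: Ivy is ranked above Sam on 18 ballots, Sam above Ivy on 22.

Sam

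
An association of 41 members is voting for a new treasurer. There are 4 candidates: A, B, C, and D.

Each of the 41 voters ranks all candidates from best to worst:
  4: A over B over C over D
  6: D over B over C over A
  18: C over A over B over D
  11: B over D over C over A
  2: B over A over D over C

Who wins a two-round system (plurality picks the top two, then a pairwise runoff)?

B

Round 1 first-place votes: A 4, B 13, C 18, D 6. C and B advance.
Runoff: C is ranked above B on 18 ballots, B above C on 23.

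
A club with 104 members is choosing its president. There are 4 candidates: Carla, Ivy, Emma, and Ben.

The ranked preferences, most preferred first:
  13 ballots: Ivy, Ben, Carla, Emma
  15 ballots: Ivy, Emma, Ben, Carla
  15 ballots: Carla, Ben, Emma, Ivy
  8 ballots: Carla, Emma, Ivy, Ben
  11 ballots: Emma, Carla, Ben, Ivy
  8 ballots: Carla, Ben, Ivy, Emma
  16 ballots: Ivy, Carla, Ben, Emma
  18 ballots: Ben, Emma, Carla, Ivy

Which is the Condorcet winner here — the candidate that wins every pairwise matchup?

Carla

Carla vs Ivy: 60–44
Carla vs Emma: 60–44
Carla vs Ben: 58–46
Carla beats every other candidate.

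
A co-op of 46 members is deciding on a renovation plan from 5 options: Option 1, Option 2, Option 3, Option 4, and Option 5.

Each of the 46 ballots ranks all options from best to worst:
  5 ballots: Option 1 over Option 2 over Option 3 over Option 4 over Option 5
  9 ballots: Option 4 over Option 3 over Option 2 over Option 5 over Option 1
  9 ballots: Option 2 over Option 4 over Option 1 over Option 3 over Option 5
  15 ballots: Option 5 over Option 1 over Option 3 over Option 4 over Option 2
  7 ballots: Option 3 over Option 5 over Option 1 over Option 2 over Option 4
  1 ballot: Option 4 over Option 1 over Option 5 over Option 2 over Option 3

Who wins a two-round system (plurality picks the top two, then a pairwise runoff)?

Round 1 first-place votes: Option 1 5, Option 2 9, Option 3 7, Option 4 10, Option 5 15. Option 5 and Option 4 advance.
Runoff: Option 5 is ranked above Option 4 on 22 ballots, Option 4 above Option 5 on 24.

Option 4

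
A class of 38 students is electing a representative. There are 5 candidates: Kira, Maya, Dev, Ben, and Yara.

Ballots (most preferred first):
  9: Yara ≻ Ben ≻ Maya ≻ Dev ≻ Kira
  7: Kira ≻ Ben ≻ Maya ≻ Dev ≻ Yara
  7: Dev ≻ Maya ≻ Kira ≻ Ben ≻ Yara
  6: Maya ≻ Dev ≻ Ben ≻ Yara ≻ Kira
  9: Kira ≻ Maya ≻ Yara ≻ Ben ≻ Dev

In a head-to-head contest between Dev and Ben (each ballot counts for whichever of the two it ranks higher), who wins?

Ben

Dev is ranked above Ben on 13 ballots; Ben above Dev on 25.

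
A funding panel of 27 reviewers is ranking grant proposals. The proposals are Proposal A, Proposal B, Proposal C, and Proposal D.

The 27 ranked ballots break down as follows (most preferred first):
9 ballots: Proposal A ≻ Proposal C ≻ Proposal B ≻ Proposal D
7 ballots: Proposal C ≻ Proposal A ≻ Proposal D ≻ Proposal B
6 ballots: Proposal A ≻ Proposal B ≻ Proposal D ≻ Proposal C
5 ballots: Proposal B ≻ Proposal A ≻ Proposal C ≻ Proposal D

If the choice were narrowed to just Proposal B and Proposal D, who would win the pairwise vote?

Proposal B is ranked above Proposal D on 20 ballots; Proposal D above Proposal B on 7.

Proposal B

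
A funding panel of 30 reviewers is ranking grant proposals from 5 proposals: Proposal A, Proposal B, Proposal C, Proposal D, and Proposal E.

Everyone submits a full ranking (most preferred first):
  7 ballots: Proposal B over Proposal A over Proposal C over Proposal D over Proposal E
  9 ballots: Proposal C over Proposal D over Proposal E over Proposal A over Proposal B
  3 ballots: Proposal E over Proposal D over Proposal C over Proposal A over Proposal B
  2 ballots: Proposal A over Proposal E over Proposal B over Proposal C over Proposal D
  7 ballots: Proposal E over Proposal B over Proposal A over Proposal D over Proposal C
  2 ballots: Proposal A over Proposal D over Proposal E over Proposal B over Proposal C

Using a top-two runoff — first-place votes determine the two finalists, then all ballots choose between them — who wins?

Proposal C

Round 1 first-place votes: Proposal A 4, Proposal B 7, Proposal C 9, Proposal D 0, Proposal E 10. Proposal E and Proposal C advance.
Runoff: Proposal E is ranked above Proposal C on 14 ballots, Proposal C above Proposal E on 16.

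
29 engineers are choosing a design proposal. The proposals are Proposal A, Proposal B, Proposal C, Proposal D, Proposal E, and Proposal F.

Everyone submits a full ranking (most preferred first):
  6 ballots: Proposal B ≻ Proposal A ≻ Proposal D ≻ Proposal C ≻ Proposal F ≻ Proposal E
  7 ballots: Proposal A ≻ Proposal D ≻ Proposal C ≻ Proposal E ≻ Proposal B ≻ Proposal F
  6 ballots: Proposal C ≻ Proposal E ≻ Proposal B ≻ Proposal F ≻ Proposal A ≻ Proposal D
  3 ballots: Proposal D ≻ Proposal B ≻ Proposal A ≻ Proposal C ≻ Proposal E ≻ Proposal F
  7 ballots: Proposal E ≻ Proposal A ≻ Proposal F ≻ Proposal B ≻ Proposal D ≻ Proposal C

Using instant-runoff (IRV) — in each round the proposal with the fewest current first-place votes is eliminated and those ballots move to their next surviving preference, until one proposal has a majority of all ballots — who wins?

Round 1: Proposal A 7, Proposal B 6, Proposal C 6, Proposal D 3, Proposal E 7, Proposal F 0. Proposal F eliminated.
Round 2: Proposal A 7, Proposal B 6, Proposal C 6, Proposal D 3, Proposal E 7. Proposal D eliminated.
Round 3: Proposal A 7, Proposal B 9, Proposal C 6, Proposal E 7. Proposal C eliminated.
Round 4: Proposal A 7, Proposal B 9, Proposal E 13. Proposal A eliminated.
Round 5: Proposal B 9, Proposal E 20. Proposal E has a majority (≥15).

Proposal E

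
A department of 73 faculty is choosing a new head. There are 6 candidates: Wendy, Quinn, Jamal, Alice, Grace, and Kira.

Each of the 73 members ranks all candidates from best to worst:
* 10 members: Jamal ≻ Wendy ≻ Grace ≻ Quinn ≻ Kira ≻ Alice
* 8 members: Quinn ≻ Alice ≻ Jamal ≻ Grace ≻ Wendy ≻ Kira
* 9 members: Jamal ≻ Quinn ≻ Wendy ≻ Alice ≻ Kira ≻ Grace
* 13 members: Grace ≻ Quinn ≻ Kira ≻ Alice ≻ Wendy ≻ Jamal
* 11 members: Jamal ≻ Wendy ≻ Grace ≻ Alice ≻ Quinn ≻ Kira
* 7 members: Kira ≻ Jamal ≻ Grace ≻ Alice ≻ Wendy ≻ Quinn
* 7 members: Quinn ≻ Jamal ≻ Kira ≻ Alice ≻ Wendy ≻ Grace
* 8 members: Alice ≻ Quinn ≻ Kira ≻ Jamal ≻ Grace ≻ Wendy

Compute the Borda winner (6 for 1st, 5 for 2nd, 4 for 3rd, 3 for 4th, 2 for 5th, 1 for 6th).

Wendy: 10×5 + 8×2 + 9×4 + 13×2 + 11×5 + 7×2 + 7×2 + 8×1 = 219
Quinn: 10×3 + 8×6 + 9×5 + 13×5 + 11×2 + 7×1 + 7×6 + 8×5 = 299
Jamal: 10×6 + 8×4 + 9×6 + 13×1 + 11×6 + 7×5 + 7×5 + 8×3 = 319
Alice: 10×1 + 8×5 + 9×3 + 13×3 + 11×3 + 7×3 + 7×3 + 8×6 = 239
Grace: 10×4 + 8×3 + 9×1 + 13×6 + 11×4 + 7×4 + 7×1 + 8×2 = 246
Kira: 10×2 + 8×1 + 9×2 + 13×4 + 11×1 + 7×6 + 7×4 + 8×4 = 211

Jamal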